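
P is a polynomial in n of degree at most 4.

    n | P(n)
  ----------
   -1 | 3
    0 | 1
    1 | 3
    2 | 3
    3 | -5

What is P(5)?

Write P(n) = an^4 + bn³ + cn² + dn + e; the 5 given values yield a linear system in the 5 coefficients.
Solving, the leading coefficient vanishes, and P(n) = -n³ + 2n² + n + 1.
Then P(5) = -69.

-69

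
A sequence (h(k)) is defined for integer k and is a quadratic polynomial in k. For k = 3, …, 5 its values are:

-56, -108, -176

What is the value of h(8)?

-476

Write h(k) = ak² + bk + c; the 3 given values yield a linear system in the 3 coefficients.
Solving, h(k) = -8k² + 4k + 4.
Then h(8) = -476.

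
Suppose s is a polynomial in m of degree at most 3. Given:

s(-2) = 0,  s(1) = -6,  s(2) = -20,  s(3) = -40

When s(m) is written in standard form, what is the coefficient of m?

-5

Write s(m) = am³ + bm² + cm + d; the 4 given values yield a linear system in the 4 coefficients.
Solving, the leading coefficient vanishes, and s(m) = -3m² - 5m + 2.
The coefficient of m is -5.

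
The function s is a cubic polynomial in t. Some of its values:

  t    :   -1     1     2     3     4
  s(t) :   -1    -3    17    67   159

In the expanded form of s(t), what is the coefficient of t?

Write s(t) = at³ + bt² + ct + d; the 5 given values yield a linear system in the 4 coefficients.
Solving, s(t) = 2t³ + 3t² - 3t - 5.
The coefficient of t is -3.

-3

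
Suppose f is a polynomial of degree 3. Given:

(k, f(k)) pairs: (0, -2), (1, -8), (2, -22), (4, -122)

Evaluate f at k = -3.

Write f(k) = ak³ + bk² + ck + d; the 4 given values yield a linear system in the 4 coefficients.
Solving, f(k) = -2k³ + 2k² - 6k - 2.
Then f(-3) = 88.

88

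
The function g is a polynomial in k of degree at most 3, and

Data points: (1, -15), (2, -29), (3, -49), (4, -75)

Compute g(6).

First differences: -14, -20, -26. Second differences: -6, -6.
Level-2 differences are constant, so g has degree 2.
Fitting a degree-2 polynomial gives g(k) = -3k² - 5k - 7.
Then g(6) = -145.

-145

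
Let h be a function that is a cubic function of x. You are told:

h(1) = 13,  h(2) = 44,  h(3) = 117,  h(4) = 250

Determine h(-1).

5

Write h(x) = ax³ + bx² + cx + d; the 4 given values yield a linear system in the 4 coefficients.
Solving, h(x) = 3x³ + 3x² + x + 6.
Then h(-1) = 5.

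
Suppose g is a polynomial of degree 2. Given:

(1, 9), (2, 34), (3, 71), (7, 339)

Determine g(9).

Write g(t) = at² + bt + c; the 4 given values yield a linear system in the 3 coefficients.
Solving, g(t) = 6t² + 7t - 4.
Then g(9) = 545.

545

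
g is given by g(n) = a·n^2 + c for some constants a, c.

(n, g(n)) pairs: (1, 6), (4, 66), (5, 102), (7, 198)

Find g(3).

From g(1) = 6 and g(4) = 66: 1a + c = 6 and 16a + c = 66.
Subtracting: 15a = 60, so a = 4; then c = 6 − 4·1 = 2.
So g(n) = 4n² + 2, and g(3) = 38.

38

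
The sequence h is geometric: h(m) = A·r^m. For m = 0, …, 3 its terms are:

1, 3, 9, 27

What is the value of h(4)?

81

Consecutive ratio: 3/1 = 3, and 9/3 = 3, so r = 3.
Then A·3^0 = 1 gives A = 1, and h(m) = 1·3^m.
h(4) = 1·3^4 = 81.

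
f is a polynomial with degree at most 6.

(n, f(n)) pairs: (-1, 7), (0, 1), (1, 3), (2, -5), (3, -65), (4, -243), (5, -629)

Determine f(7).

First differences: -6, 2, -8, -60, -178, -386. Second differences: 8, -10, -52, -118, -208. Third differences: -18, -42, -66, -90. Fourth differences: -24, -24, -24.
Level-4 differences are constant, so f has degree 4.
Fitting a degree-4 polynomial gives f(n) = -n^4 - n³ + 5n² - n + 1.
Then f(7) = -2505.

-2505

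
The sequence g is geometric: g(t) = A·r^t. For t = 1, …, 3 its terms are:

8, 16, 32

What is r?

Consecutive ratio: 16/8 = 2, and 32/16 = 2, so r = 2.
Then A·2^1 = 8 gives A = 4, and g(t) = 4·2^t.

2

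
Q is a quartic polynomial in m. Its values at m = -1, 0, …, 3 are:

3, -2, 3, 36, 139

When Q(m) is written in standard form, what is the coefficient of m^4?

1

Write Q(m) = am^4 + bm³ + cm² + dm + e; the 5 given values yield a linear system in the 5 coefficients.
Solving, Q(m) = m^4 + m³ + 4m² - m - 2.
The coefficient of m^4 is 1.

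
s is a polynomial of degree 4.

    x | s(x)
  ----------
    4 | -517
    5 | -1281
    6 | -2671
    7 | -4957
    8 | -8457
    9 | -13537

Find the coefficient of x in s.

-1

First differences: -764, -1390, -2286, -3500, -5080. Second differences: -626, -896, -1214, -1580. Third differences: -270, -318, -366. Fourth differences: -48, -48.
Level-4 differences are constant, so s has degree 4.
Fitting a degree-4 polynomial gives s(x) = -2x^4 - x³ + 4x² - x - 1.
The coefficient of x is -1.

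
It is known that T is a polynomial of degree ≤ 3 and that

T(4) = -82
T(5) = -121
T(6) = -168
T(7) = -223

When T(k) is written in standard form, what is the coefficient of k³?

0

First differences: -39, -47, -55. Second differences: -8, -8.
Level-2 differences are constant, so T has degree 2.
Fitting a degree-2 polynomial gives T(k) = -4k² - 3k - 6.
The coefficient of k³ is 0.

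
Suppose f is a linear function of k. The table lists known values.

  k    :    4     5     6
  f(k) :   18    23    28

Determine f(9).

Write f(k) = ak + b; the 3 given values yield a linear system in the 2 coefficients.
Solving, f(k) = 5k - 2.
Then f(9) = 43.

43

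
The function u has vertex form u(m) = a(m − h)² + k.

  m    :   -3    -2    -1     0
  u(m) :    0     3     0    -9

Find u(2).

-45

First differences 3, -3, -9; second difference -6 = 2a, so a = -3.
Expanding, the m-coefficient is −2ah = 6h; matching it to the data gives h = -2, and then k = 3.
So u(m) = -3(m + 2)² + 3.
u(2) = -3·4² + 3 = -45.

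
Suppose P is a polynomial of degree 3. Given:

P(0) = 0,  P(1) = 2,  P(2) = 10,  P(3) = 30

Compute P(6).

Write P(x) = ax³ + bx² + cx + d; the 4 given values yield a linear system in the 4 coefficients.
Solving, P(x) = x³ + x.
Then P(6) = 222.

222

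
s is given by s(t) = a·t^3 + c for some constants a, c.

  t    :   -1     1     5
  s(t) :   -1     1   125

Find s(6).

From s(-1) = -1 and s(1) = 1: -1a + c = -1 and 1a + c = 1.
Subtracting: 2a = 2, so a = 1; then c = -1 − 1·(-1) = 0.
So s(t) = 1t³ + 0, and s(6) = 216.

216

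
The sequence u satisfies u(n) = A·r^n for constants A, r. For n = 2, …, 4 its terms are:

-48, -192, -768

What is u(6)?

-12288

Consecutive ratio: -192/(-48) = 4, and -768/(-192) = 4, so r = 4.
Then A·4^2 = -48 gives A = -3, and u(n) = -3·4^n.
u(6) = -3·4^6 = -12288.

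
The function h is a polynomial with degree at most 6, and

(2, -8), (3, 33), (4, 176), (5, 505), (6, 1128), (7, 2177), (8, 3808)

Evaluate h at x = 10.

First differences: 41, 143, 329, 623, 1049, 1631. Second differences: 102, 186, 294, 426, 582. Third differences: 84, 108, 132, 156. Fourth differences: 24, 24, 24.
Level-4 differences are constant, so h has degree 4.
Fitting a degree-4 polynomial gives h(x) = x^4 - 4x² - 4x.
Then h(10) = 9560.

9560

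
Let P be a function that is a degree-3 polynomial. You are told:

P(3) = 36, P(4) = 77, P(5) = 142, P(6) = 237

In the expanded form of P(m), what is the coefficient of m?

4

Write P(m) = am³ + bm² + cm + d; the 4 given values yield a linear system in the 4 coefficients.
Solving, P(m) = m³ + 4m - 3.
The coefficient of m is 4.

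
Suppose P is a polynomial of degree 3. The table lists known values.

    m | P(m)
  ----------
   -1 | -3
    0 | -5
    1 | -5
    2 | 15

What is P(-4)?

-165

Write P(m) = am³ + bm² + cm + d; the 4 given values yield a linear system in the 4 coefficients.
Solving, P(m) = 3m³ + m² - 4m - 5.
Then P(-4) = -165.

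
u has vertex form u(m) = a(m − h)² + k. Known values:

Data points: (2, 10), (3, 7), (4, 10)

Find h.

3

First differences -3, 3; second difference 6 = 2a, so a = 3.
Expanding, the m-coefficient is −2ah = -6h; matching it to the data gives h = 3, and then k = 7.
So u(m) = 3(m − 3)² + 7.
Hence h = 3.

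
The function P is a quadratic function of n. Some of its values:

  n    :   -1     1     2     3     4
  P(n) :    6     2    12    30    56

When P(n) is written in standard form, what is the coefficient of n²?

Write P(n) = an² + bn + c; the 5 given values yield a linear system in the 3 coefficients.
Solving, P(n) = 4n² - 2n.
The coefficient of n² is 4.

4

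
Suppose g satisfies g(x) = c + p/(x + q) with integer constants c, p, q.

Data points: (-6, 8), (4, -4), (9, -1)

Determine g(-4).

(g(x) − c)(x + q) = p for each data point; the three points give a linear system in c and q, then p follows.
Solving: c = 2, q = 1, p = -30, so g(x) = 2 − 30/(x + 1).
Then g(-4) = 2 − 30/(-3) = 12.

12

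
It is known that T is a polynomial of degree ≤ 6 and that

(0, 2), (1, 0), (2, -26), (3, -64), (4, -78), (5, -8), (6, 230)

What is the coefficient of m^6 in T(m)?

First differences: -2, -26, -38, -14, 70, 238. Second differences: -24, -12, 24, 84, 168. Third differences: 12, 36, 60, 84. Fourth differences: 24, 24, 24.
Level-4 differences are constant, so T has degree 4.
Fitting a degree-4 polynomial gives T(m) = m^4 - 4m³ - 7m² + 8m + 2.
The coefficient of m^6 is 0.

0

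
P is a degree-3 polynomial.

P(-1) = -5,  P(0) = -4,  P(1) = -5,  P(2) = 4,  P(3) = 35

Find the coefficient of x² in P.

First differences: 1, -1, 9, 31. Second differences: -2, 10, 22. Third differences: 12, 12.
Level-3 differences are constant, so P has degree 3.
Fitting a degree-3 polynomial gives P(x) = 2x³ - x² - 2x - 4.
The coefficient of x² is -1.

-1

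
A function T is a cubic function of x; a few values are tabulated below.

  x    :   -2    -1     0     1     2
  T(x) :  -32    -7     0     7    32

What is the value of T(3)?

93

Write T(x) = ax³ + bx² + cx + d; the 5 given values yield a linear system in the 4 coefficients.
Solving, T(x) = 3x³ + 4x.
Then T(3) = 93.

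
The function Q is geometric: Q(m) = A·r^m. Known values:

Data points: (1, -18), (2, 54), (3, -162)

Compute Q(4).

486

Consecutive ratio: 54/(-18) = -3, and -162/54 = -3, so r = -3.
Then A·(-3)^1 = -18 gives A = 6, and Q(m) = 6·(-3)^m.
Q(4) = 6·(-3)^4 = 486.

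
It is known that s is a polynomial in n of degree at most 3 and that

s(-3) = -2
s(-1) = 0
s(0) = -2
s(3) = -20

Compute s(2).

Write s(n) = an³ + bn² + cn + d; the 4 given values yield a linear system in the 4 coefficients.
Solving, the leading coefficient vanishes, and s(n) = -n² - 3n - 2.
Then s(2) = -12.

-12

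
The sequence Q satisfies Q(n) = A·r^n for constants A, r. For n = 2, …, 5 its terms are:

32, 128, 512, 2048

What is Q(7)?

Consecutive ratio: 128/32 = 4, and 512/128 = 4, so r = 4.
Then A·4^2 = 32 gives A = 2, and Q(n) = 2·4^n.
Q(7) = 2·4^7 = 32768.

32768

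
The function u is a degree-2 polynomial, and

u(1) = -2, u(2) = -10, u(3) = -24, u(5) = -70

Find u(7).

Write u(m) = am² + bm + c; the 4 given values yield a linear system in the 3 coefficients.
Solving, u(m) = -3m² + m.
Then u(7) = -140.

-140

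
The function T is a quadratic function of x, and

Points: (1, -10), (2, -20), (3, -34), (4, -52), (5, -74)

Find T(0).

Write T(x) = ax² + bx + c; the 5 given values yield a linear system in the 3 coefficients.
Solving, T(x) = -2x² - 4x - 4.
Then T(0) = -4.

-4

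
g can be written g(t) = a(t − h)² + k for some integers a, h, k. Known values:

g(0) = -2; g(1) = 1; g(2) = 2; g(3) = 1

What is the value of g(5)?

-7

First differences 3, 1, -1; second difference -2 = 2a, so a = -1.
Expanding, the t-coefficient is −2ah = 2h; matching it to the data gives h = 2, and then k = 2.
So g(t) = -1(t − 2)² + 2.
g(5) = -1·3² + 2 = -7.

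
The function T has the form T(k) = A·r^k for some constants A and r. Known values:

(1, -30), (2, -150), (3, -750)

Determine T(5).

-18750

Consecutive ratio: -150/(-30) = 5, and -750/(-150) = 5, so r = 5.
Then A·5^1 = -30 gives A = -6, and T(k) = -6·5^k.
T(5) = -6·5^5 = -18750.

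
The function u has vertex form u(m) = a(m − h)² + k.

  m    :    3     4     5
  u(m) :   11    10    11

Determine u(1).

First differences -1, 1; second difference 2 = 2a, so a = 1.
Expanding, the m-coefficient is −2ah = -2h; matching it to the data gives h = 4, and then k = 10.
So u(m) = 1(m − 4)² + 10.
u(1) = 1·(-3)² + 10 = 19.

19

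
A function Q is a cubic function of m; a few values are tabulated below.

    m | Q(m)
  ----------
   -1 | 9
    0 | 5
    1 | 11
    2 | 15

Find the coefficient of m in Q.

Write Q(m) = am³ + bm² + cm + d; the 4 given values yield a linear system in the 4 coefficients.
Solving, Q(m) = -2m³ + 5m² + 3m + 5.
The coefficient of m is 3.

3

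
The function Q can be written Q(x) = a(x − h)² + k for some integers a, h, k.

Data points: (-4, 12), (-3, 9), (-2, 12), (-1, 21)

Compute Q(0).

36

First differences -3, 3, 9; second difference 6 = 2a, so a = 3.
Expanding, the x-coefficient is −2ah = -6h; matching it to the data gives h = -3, and then k = 9.
So Q(x) = 3(x + 3)² + 9.
Q(0) = 3·3² + 9 = 36.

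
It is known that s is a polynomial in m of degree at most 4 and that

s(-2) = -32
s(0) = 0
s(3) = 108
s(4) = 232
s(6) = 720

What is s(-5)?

Write s(m) = am^4 + bm³ + cm² + dm + e; the 5 given values yield a linear system in the 5 coefficients.
Solving, the leading coefficient vanishes, and s(m) = 3m³ + m² + 6m.
Then s(-5) = -380.

-380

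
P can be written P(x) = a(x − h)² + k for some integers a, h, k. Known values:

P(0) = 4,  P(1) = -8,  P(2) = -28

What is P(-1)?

First differences -12, -20; second difference -8 = 2a, so a = -4.
Expanding, the x-coefficient is −2ah = 8h; matching it to the data gives h = -1, and then k = 8.
So P(x) = -4(x + 1)² + 8.
P(-1) = -4·0² + 8 = 8.

8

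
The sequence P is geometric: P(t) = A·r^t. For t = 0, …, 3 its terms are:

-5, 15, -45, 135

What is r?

-3

Consecutive ratio: 15/(-5) = -3, and -45/15 = -3, so r = -3.
Then A·(-3)^0 = -5 gives A = -5, and P(t) = -5·(-3)^t.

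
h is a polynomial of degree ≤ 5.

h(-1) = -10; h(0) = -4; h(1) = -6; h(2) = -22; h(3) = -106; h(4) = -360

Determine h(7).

-3882

First differences: 6, -2, -16, -84, -254. Second differences: -8, -14, -68, -170. Third differences: -6, -54, -102. Fourth differences: -48, -48.
Level-4 differences are constant, so h has degree 4.
Fitting a degree-4 polynomial gives h(n) = -2n^4 + 3n³ - 2n² - n - 4.
Then h(7) = -3882.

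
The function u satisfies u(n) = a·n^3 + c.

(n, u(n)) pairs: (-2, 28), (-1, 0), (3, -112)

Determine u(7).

-1376

From u(-2) = 28 and u(-1) = 0: -8a + c = 28 and -1a + c = 0.
Subtracting: 7a = -28, so a = -4; then c = 28 − (-4)·(-8) = -4.
So u(n) = -4n³ − 4, and u(7) = -1376.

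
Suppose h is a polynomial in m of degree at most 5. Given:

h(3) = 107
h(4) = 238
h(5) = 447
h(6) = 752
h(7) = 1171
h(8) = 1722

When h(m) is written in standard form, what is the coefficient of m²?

Write h(m) = am^5 + bm^4 + cm³ + dm² + em + p; the 6 given values yield a linear system in the 6 coefficients.
Solving, the top 2 coefficients vanish, and h(m) = 3m³ + 3m² - m + 2.
The coefficient of m² is 3.

3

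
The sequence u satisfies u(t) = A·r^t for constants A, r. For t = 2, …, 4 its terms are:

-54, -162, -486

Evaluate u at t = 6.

-4374

Consecutive ratio: -162/(-54) = 3, and -486/(-162) = 3, so r = 3.
Then A·3^2 = -54 gives A = -6, and u(t) = -6·3^t.
u(6) = -6·3^6 = -4374.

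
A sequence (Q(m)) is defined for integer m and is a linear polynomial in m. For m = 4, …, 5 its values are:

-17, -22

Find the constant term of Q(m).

Write Q(m) = am + b; the 2 given values yield a linear system in the 2 coefficients.
Solving, Q(m) = -5m + 3.
The constant term is Q(0) = 3.

3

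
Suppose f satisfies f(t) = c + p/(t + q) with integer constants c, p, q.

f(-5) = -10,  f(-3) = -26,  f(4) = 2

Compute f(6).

1

(f(t) − c)(t + q) = p for each data point; the three points give a linear system in c and q, then p follows.
Solving: c = -2, q = 2, p = 24, so f(t) = -2 + 24/(t + 2).
Then f(6) = -2 + 24/8 = 1.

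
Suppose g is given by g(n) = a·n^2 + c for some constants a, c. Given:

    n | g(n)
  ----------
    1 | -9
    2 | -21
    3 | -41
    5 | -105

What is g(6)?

From g(1) = -9 and g(2) = -21: 1a + c = -9 and 4a + c = -21.
Subtracting: 3a = -12, so a = -4; then c = -9 − (-4)·1 = -5.
So g(n) = -4n² − 5, and g(6) = -149.

-149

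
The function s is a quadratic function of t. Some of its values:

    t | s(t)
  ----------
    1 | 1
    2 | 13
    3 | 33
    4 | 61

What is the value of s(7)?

First differences: 12, 20, 28. Second differences: 8, 8.
Level-2 differences are constant, so s has degree 2.
Fitting a degree-2 polynomial gives s(t) = 4t² - 3.
Then s(7) = 193.

193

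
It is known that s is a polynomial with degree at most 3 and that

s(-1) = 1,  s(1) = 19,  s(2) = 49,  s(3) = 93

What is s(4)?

151

Write s(x) = ax³ + bx² + cx + d; the 4 given values yield a linear system in the 4 coefficients.
Solving, the leading coefficient vanishes, and s(x) = 7x² + 9x + 3.
Then s(4) = 151.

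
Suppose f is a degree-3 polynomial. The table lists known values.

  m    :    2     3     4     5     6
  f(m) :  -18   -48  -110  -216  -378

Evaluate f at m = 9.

-1320

Write f(m) = am³ + bm² + cm + d; the 5 given values yield a linear system in the 4 coefficients.
Solving, f(m) = -2m³ + 2m² - 2m - 6.
Then f(9) = -1320.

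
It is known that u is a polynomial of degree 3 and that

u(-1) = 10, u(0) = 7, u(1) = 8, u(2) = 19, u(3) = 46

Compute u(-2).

11

First differences: -3, 1, 11, 27. Second differences: 4, 10, 16. Third differences: 6, 6.
Level-3 differences are constant, so u has degree 3.
Fitting a degree-3 polynomial gives u(t) = t³ + 2t² - 2t + 7.
Then u(-2) = 11.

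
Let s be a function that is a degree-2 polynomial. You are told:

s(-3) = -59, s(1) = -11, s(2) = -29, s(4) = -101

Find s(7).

-299

Write s(t) = at² + bt + c; the 4 given values yield a linear system in the 3 coefficients.
Solving, s(t) = -6t² - 5.
Then s(7) = -299.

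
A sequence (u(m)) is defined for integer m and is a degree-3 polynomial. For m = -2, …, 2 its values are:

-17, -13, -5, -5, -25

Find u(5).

Write u(m) = am³ + bm² + cm + d; the 5 given values yield a linear system in the 4 coefficients.
Solving, u(m) = -2m³ - 4m² + 6m - 5.
Then u(5) = -325.

-325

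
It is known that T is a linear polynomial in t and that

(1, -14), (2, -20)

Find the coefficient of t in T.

Write T(t) = at + b; the 2 given values yield a linear system in the 2 coefficients.
Solving, T(t) = -6t - 8.
The coefficient of t is -6.

-6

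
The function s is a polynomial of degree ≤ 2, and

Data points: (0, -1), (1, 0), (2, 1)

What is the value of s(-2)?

-3

First differences: 1, 1.
Level-1 differences are constant, so s has degree 1.
Fitting a degree-1 polynomial gives s(m) = m - 1.
Then s(-2) = -3.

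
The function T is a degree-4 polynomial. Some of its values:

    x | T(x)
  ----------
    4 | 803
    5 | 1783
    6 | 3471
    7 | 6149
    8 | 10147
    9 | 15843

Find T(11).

34081

First differences: 980, 1688, 2678, 3998, 5696. Second differences: 708, 990, 1320, 1698. Third differences: 282, 330, 378. Fourth differences: 48, 48.
Level-4 differences are constant, so T has degree 4.
Fitting a degree-4 polynomial gives T(x) = 2x^4 + 3x³ + 7x² - 4x + 3.
Then T(11) = 34081.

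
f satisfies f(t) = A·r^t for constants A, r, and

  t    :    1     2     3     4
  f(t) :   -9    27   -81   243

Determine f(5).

-729

Consecutive ratio: 27/(-9) = -3, and -81/27 = -3, so r = -3.
Then A·(-3)^1 = -9 gives A = 3, and f(t) = 3·(-3)^t.
f(5) = 3·(-3)^5 = -729.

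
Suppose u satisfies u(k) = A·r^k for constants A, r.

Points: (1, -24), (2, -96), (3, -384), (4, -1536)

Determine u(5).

-6144

Consecutive ratio: -96/(-24) = 4, and -384/(-96) = 4, so r = 4.
Then A·4^1 = -24 gives A = -6, and u(k) = -6·4^k.
u(5) = -6·4^5 = -6144.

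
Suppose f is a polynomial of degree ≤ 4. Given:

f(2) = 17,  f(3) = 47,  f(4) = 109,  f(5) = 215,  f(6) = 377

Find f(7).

607

First differences: 30, 62, 106, 162. Second differences: 32, 44, 56. Third differences: 12, 12.
Level-3 differences are constant, so f has degree 3.
Fitting a degree-3 polynomial gives f(t) = 2t³ - 2t² + 2t + 5.
Then f(7) = 607.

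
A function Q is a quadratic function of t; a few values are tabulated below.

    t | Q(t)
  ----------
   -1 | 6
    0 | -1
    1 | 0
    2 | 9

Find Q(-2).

21

First differences: -7, 1, 9. Second differences: 8, 8.
Level-2 differences are constant, so Q has degree 2.
Fitting a degree-2 polynomial gives Q(t) = 4t² - 3t - 1.
Then Q(-2) = 21.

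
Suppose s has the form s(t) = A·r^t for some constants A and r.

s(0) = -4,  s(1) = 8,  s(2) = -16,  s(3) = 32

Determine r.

Consecutive ratio: 8/(-4) = -2, and -16/8 = -2, so r = -2.
Then A·(-2)^0 = -4 gives A = -4, and s(t) = -4·(-2)^t.

-2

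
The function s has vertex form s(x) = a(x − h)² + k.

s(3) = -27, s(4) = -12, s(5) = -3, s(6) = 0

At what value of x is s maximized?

6

First differences 15, 9, 3; second difference -6 = 2a, so a = -3.
Expanding, the x-coefficient is −2ah = 6h; matching it to the data gives h = 6, and then k = 0.
So s(x) = -3(x − 6)² + 0.
Hence h = 6.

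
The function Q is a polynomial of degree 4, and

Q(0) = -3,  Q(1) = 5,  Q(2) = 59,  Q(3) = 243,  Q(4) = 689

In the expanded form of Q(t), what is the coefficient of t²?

3

Write Q(t) = at^4 + bt³ + ct² + dt + e; the 5 given values yield a linear system in the 5 coefficients.
Solving, Q(t) = 2t^4 + 2t³ + 3t² + t - 3.
The coefficient of t² is 3.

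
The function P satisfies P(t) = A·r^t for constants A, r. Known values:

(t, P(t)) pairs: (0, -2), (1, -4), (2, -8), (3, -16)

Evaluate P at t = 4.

Consecutive ratio: -4/(-2) = 2, and -8/(-4) = 2, so r = 2.
Then A·2^0 = -2 gives A = -2, and P(t) = -2·2^t.
P(4) = -2·2^4 = -32.

-32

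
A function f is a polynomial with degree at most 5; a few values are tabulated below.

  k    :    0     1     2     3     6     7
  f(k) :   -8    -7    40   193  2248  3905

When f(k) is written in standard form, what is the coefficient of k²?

4

Write f(k) = ak^5 + bk^4 + ck³ + dk² + ek + p; the 6 given values yield a linear system in the 6 coefficients.
Solving, the leading coefficient vanishes, and f(k) = k^4 + 4k³ + 4k² - 8k - 8.
The coefficient of k² is 4.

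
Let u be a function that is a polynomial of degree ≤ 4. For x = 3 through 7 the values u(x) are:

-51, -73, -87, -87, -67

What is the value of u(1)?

-7

First differences: -22, -14, 0, 20. Second differences: 8, 14, 20. Third differences: 6, 6.
Level-3 differences are constant, so u has degree 3.
Fitting a degree-3 polynomial gives u(x) = x³ - 8x² - 3x + 3.
Then u(1) = -7.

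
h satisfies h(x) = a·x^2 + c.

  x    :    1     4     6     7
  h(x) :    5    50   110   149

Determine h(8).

From h(1) = 5 and h(4) = 50: 1a + c = 5 and 16a + c = 50.
Subtracting: 15a = 45, so a = 3; then c = 5 − 3·1 = 2.
So h(x) = 3x² + 2, and h(8) = 194.

194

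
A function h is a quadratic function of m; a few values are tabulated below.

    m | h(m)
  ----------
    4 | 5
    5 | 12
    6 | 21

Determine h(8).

45

Write h(m) = am² + bm + c; the 3 given values yield a linear system in the 3 coefficients.
Solving, h(m) = m² - 2m - 3.
Then h(8) = 45.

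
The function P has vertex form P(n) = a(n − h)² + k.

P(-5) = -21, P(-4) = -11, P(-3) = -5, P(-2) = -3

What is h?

-2

First differences 10, 6, 2; second difference -4 = 2a, so a = -2.
Expanding, the n-coefficient is −2ah = 4h; matching it to the data gives h = -2, and then k = -3.
So P(n) = -2(n + 2)² − 3.
Hence h = -2.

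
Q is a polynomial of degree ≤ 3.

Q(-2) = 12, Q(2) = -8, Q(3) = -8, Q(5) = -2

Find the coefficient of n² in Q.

Write Q(n) = an³ + bn² + cn + d; the 4 given values yield a linear system in the 4 coefficients.
Solving, the leading coefficient vanishes, and Q(n) = n² - 5n - 2.
The coefficient of n² is 1.

1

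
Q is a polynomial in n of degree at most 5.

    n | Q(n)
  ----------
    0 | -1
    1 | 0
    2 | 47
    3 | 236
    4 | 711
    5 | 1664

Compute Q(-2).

First differences: 1, 47, 189, 475, 953. Second differences: 46, 142, 286, 478. Third differences: 96, 144, 192. Fourth differences: 48, 48.
Level-4 differences are constant, so Q has degree 4.
Fitting a degree-4 polynomial gives Q(n) = 2n^4 + 4n³ - 3n² - 2n - 1.
Then Q(-2) = -9.

-9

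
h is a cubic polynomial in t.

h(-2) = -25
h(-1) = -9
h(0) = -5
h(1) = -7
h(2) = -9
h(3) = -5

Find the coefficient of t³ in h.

1

First differences: 16, 4, -2, -2, 4. Second differences: -12, -6, 0, 6. Third differences: 6, 6, 6.
Level-3 differences are constant, so h has degree 3.
Fitting a degree-3 polynomial gives h(t) = t³ - 3t² - 5.
The coefficient of t³ is 1.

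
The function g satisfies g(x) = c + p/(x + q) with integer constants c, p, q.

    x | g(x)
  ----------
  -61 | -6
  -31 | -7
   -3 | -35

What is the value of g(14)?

(g(x) − c)(x + q) = p for each data point; the three points give a linear system in c and q, then p follows.
Solving: c = -5, q = 1, p = 60, so g(x) = -5 + 60/(x + 1).
Then g(14) = -5 + 60/15 = -1.

-1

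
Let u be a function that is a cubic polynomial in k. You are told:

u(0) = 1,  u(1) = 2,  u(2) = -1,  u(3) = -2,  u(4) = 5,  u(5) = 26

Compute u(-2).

-37

First differences: 1, -3, -1, 7, 21. Second differences: -4, 2, 8, 14. Third differences: 6, 6, 6.
Level-3 differences are constant, so u has degree 3.
Fitting a degree-3 polynomial gives u(k) = k³ - 5k² + 5k + 1.
Then u(-2) = -37.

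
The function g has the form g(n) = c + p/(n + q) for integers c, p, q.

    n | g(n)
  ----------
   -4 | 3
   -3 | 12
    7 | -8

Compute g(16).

(g(n) − c)(n + q) = p for each data point; the three points give a linear system in c and q, then p follows.
Solving: c = -6, q = 2, p = -18, so g(n) = -6 − 18/(n + 2).
Then g(16) = -6 − 18/18 = -7.

-7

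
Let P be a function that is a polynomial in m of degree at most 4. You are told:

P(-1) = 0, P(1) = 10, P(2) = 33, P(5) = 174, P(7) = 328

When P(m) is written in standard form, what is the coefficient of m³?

0

Write P(m) = am^4 + bm³ + cm² + dm + e; the 5 given values yield a linear system in the 5 coefficients.
Solving, the top 2 coefficients vanish, and P(m) = 6m² + 5m - 1.
The coefficient of m³ is 0.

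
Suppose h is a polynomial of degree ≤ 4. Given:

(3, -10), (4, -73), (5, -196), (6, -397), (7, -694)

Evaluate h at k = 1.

First differences: -63, -123, -201, -297. Second differences: -60, -78, -96. Third differences: -18, -18.
Level-3 differences are constant, so h has degree 3.
Fitting a degree-3 polynomial gives h(k) = -3k³ + 6k² + 6k - 1.
Then h(1) = 8.

8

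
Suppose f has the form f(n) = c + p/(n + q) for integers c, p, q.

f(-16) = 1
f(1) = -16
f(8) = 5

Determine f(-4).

-1

(f(n) − c)(n + q) = p for each data point; the three points give a linear system in c and q, then p follows.
Solving: c = 2, q = -2, p = 18, so f(n) = 2 + 18/(n − 2).
Then f(-4) = 2 + 18/(-6) = -1.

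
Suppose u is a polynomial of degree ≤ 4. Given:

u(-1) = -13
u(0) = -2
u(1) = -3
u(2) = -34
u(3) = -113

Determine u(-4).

62

First differences: 11, -1, -31, -79. Second differences: -12, -30, -48. Third differences: -18, -18.
Level-3 differences are constant, so u has degree 3.
Fitting a degree-3 polynomial gives u(m) = -3m³ - 6m² + 8m - 2.
Then u(-4) = 62.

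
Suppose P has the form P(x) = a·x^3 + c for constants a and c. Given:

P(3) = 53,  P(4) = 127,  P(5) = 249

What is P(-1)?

From P(3) = 53 and P(4) = 127: 27a + c = 53 and 64a + c = 127.
Subtracting: 37a = 74, so a = 2; then c = 53 − 2·27 = -1.
So P(x) = 2x³ − 1, and P(-1) = -3.

-3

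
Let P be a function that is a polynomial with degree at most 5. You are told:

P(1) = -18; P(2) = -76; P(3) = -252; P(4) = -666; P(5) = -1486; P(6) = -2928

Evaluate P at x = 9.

First differences: -58, -176, -414, -820, -1442. Second differences: -118, -238, -406, -622. Third differences: -120, -168, -216. Fourth differences: -48, -48.
Level-4 differences are constant, so P has degree 4.
Fitting a degree-4 polynomial gives P(x) = -2x^4 - 9x² - x - 6.
Then P(9) = -13866.

-13866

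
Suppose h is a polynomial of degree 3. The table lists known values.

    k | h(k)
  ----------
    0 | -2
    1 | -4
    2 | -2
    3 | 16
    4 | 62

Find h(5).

First differences: -2, 2, 18, 46. Second differences: 4, 16, 28. Third differences: 12, 12.
Level-3 differences are constant, so h has degree 3.
Fitting a degree-3 polynomial gives h(k) = 2k³ - 4k² - 2.
Then h(5) = 148.

148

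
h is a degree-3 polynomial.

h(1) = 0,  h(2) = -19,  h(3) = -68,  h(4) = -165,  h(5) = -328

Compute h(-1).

20

Write h(n) = an³ + bn² + cn + d; the 5 given values yield a linear system in the 4 coefficients.
Solving, h(n) = -3n³ + 3n² - 7n + 7.
Then h(-1) = 20.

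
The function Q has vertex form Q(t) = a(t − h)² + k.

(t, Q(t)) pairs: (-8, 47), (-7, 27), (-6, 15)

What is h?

First differences -20, -12; second difference 8 = 2a, so a = 4.
Expanding, the t-coefficient is −2ah = -8h; matching it to the data gives h = -5, and then k = 11.
So Q(t) = 4(t + 5)² + 11.
Hence h = -5.

-5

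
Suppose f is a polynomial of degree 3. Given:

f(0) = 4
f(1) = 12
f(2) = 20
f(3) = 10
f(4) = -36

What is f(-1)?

14

First differences: 8, 8, -10, -46. Second differences: 0, -18, -36. Third differences: -18, -18.
Level-3 differences are constant, so f has degree 3.
Fitting a degree-3 polynomial gives f(x) = -3x³ + 9x² + 2x + 4.
Then f(-1) = 14.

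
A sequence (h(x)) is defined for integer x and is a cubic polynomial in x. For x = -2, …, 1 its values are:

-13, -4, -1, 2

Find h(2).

11

Write h(x) = ax³ + bx² + cx + d; the 4 given values yield a linear system in the 4 coefficients.
Solving, h(x) = x³ + 2x - 1.
Then h(2) = 11.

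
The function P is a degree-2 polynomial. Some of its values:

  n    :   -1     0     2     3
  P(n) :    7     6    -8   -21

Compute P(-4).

-14

Write P(n) = an² + bn + c; the 4 given values yield a linear system in the 3 coefficients.
Solving, P(n) = -2n² - 3n + 6.
Then P(-4) = -14.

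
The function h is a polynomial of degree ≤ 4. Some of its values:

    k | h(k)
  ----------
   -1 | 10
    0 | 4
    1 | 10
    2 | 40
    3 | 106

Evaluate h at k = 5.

394

First differences: -6, 6, 30, 66. Second differences: 12, 24, 36. Third differences: 12, 12.
Level-3 differences are constant, so h has degree 3.
Fitting a degree-3 polynomial gives h(k) = 2k³ + 6k² - 2k + 4.
Then h(5) = 394.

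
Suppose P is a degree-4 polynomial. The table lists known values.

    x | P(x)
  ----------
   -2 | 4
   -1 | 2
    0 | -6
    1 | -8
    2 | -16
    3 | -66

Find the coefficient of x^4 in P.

-1

First differences: -2, -8, -2, -8, -50. Second differences: -6, 6, -6, -42. Third differences: 12, -12, -36. Fourth differences: -24, -24.
Level-4 differences are constant, so P has degree 4.
Fitting a degree-4 polynomial gives P(x) = -x^4 + 4x² - 5x - 6.
The coefficient of x^4 is -1.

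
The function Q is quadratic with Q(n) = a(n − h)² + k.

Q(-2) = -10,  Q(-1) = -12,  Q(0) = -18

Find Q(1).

First differences -2, -6; second difference -4 = 2a, so a = -2.
Expanding, the n-coefficient is −2ah = 4h; matching it to the data gives h = -2, and then k = -10.
So Q(n) = -2(n + 2)² − 10.
Q(1) = -2·3² − 10 = -28.

-28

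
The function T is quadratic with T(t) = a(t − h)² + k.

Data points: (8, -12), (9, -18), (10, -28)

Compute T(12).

-60

First differences -6, -10; second difference -4 = 2a, so a = -2.
Expanding, the t-coefficient is −2ah = 4h; matching it to the data gives h = 7, and then k = -10.
So T(t) = -2(t − 7)² − 10.
T(12) = -2·5² − 10 = -60.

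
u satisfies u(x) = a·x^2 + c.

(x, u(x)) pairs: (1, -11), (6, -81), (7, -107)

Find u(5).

-59

From u(1) = -11 and u(6) = -81: 1a + c = -11 and 36a + c = -81.
Subtracting: 35a = -70, so a = -2; then c = -11 − (-2)·1 = -9.
So u(x) = -2x² − 9, and u(5) = -59.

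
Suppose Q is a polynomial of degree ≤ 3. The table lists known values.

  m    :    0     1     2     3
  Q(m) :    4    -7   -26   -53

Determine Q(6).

-182

Write Q(m) = am³ + bm² + cm + d; the 4 given values yield a linear system in the 4 coefficients.
Solving, the leading coefficient vanishes, and Q(m) = -4m² - 7m + 4.
Then Q(6) = -182.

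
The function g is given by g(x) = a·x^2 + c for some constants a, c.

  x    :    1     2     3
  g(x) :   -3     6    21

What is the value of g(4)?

42

From g(1) = -3 and g(2) = 6: 1a + c = -3 and 4a + c = 6.
Subtracting: 3a = 9, so a = 3; then c = -3 − 3·1 = -6.
So g(x) = 3x² − 6, and g(4) = 42.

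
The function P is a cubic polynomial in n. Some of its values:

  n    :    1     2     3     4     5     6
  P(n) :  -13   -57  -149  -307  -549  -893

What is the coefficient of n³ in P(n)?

-3

First differences: -44, -92, -158, -242, -344. Second differences: -48, -66, -84, -102. Third differences: -18, -18, -18.
Level-3 differences are constant, so P has degree 3.
Fitting a degree-3 polynomial gives P(n) = -3n³ - 6n² - 5n + 1.
The coefficient of n³ is -3.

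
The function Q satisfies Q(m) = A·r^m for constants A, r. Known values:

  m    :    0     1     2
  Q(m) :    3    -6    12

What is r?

-2

Consecutive ratio: -6/3 = -2, and 12/(-6) = -2, so r = -2.
Then A·(-2)^0 = 3 gives A = 3, and Q(m) = 3·(-2)^m.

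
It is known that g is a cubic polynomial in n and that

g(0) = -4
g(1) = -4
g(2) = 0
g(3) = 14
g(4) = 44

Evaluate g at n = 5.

96

First differences: 0, 4, 14, 30. Second differences: 4, 10, 16. Third differences: 6, 6.
Level-3 differences are constant, so g has degree 3.
Extending the table by one column gives the next first difference 52, so g(5) = 44 + 52 = 96.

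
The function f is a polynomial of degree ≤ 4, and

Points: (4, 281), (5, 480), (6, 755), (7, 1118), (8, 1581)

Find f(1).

First differences: 199, 275, 363, 463. Second differences: 76, 88, 100. Third differences: 12, 12.
Level-3 differences are constant, so f has degree 3.
Fitting a degree-3 polynomial gives f(m) = 2m³ + 8m² + 5m + 5.
Then f(1) = 20.

20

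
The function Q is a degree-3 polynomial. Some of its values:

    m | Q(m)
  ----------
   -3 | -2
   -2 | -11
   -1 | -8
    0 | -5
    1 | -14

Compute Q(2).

-47

Write Q(m) = am³ + bm² + cm + d; the 5 given values yield a linear system in the 4 coefficients.
Solving, Q(m) = -2m³ - 6m² - m - 5.
Then Q(2) = -47.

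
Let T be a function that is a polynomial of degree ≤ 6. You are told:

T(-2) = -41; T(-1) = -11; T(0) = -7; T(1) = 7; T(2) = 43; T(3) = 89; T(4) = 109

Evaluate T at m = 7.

First differences: 30, 4, 14, 36, 46, 20. Second differences: -26, 10, 22, 10, -26. Third differences: 36, 12, -12, -36. Fourth differences: -24, -24, -24.
Level-4 differences are constant, so T has degree 4.
Fitting a degree-4 polynomial gives T(m) = -m^4 + 4m³ + 6m² + 5m - 7.
Then T(7) = -707.

-707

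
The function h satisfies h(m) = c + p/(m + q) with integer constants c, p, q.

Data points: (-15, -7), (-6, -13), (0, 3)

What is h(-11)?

(h(m) − c)(m + q) = p for each data point; the three points give a linear system in c and q, then p follows.
Solving: c = -5, q = 3, p = 24, so h(m) = -5 + 24/(m + 3).
Then h(-11) = -5 + 24/(-8) = -8.

-8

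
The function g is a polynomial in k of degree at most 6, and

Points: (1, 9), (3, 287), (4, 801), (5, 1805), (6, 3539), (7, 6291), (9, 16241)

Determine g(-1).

Write g(k) = ak^6 + bk^5 + ck^4 + dk³ + ek² + pk + q; the 7 given values yield a linear system in the 7 coefficients.
Solving, the top 2 coefficients vanish, and g(k) = 2k^4 + 4k³ + 3k² - 5k + 5.
Then g(-1) = 11.

11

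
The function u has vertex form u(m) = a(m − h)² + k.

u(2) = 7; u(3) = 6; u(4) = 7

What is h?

First differences -1, 1; second difference 2 = 2a, so a = 1.
Expanding, the m-coefficient is −2ah = -2h; matching it to the data gives h = 3, and then k = 6.
So u(m) = 1(m − 3)² + 6.
Hence h = 3.

3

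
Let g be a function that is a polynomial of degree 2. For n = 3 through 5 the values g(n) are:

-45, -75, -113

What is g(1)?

Write g(n) = an² + bn + c; the 3 given values yield a linear system in the 3 coefficients.
Solving, g(n) = -4n² - 2n - 3.
Then g(1) = -9.

-9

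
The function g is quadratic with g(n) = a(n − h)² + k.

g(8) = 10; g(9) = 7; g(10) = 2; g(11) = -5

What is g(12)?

-14

First differences -3, -5, -7; second difference -2 = 2a, so a = -1.
Expanding, the n-coefficient is −2ah = 2h; matching it to the data gives h = 7, and then k = 11.
So g(n) = -1(n − 7)² + 11.
g(12) = -1·5² + 11 = -14.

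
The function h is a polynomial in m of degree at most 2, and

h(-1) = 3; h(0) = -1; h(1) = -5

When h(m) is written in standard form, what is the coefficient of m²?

0

First differences: -4, -4.
Level-1 differences are constant, so h has degree 1.
Fitting a degree-1 polynomial gives h(m) = -4m - 1.
The coefficient of m² is 0.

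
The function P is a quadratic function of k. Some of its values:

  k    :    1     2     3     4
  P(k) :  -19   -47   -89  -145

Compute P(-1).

-5

Write P(k) = ak² + bk + c; the 4 given values yield a linear system in the 3 coefficients.
Solving, P(k) = -7k² - 7k - 5.
Then P(-1) = -5.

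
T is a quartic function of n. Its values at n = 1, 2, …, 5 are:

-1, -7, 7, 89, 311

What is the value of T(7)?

1583

Write T(n) = an^4 + bn³ + cn² + dn + e; the 5 given values yield a linear system in the 5 coefficients.
Solving, T(n) = n^4 - 2n³ - 3n² + 2n + 1.
Then T(7) = 1583.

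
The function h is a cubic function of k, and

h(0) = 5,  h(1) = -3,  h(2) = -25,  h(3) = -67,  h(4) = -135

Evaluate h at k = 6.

First differences: -8, -22, -42, -68. Second differences: -14, -20, -26. Third differences: -6, -6.
Level-3 differences are constant, so h has degree 3.
Fitting a degree-3 polynomial gives h(k) = -k³ - 4k² - 3k + 5.
Then h(6) = -373.

-373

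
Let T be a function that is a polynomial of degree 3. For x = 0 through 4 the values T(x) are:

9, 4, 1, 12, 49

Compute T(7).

First differences: -5, -3, 11, 37. Second differences: 2, 14, 26. Third differences: 12, 12.
Level-3 differences are constant, so T has degree 3.
Fitting a degree-3 polynomial gives T(x) = 2x³ - 5x² - 2x + 9.
Then T(7) = 436.

436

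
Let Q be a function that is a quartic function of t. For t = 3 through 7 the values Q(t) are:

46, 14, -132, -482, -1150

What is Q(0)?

Write Q(t) = at^4 + bt³ + ct² + dt + e; the 5 given values yield a linear system in the 5 coefficients.
Solving, Q(t) = -t^4 + 3t³ + 4t² + 4t - 2.
The constant term is Q(0) = -2.

-2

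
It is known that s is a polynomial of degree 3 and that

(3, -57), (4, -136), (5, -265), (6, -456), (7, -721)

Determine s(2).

-16

First differences: -79, -129, -191, -265. Second differences: -50, -62, -74. Third differences: -12, -12.
Level-3 differences are constant, so s has degree 3.
Fitting a degree-3 polynomial gives s(t) = -2t³ - t² + 2t.
Then s(2) = -16.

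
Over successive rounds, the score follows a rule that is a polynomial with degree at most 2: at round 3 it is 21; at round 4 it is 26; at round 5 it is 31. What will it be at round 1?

Write the value at t as f(t).
First differences: 5, 5.
Level-1 differences are constant, so f has degree 1.
Fitting a degree-1 polynomial gives f(t) = 5t + 6.
Then f(1) = 11.

11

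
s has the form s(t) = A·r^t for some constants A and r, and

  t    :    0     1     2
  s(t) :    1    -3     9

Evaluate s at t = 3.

Consecutive ratio: -3/1 = -3, and 9/(-3) = -3, so r = -3.
Then A·(-3)^0 = 1 gives A = 1, and s(t) = 1·(-3)^t.
s(3) = 1·(-3)^3 = -27.

-27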